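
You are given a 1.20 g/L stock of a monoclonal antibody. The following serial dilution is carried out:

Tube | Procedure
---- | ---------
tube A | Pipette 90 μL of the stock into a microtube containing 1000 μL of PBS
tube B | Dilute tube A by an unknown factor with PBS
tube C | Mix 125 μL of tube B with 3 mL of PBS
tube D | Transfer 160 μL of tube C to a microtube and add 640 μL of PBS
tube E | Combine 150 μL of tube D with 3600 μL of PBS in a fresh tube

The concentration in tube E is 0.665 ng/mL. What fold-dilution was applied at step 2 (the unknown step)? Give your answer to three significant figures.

47.7-fold

Step 1: 90 μL + 1000 μL = 1090 μL total → factor 1090/90 = 12.111
Step 2: unknown factor x
Step 3: 125 μL + 3 mL = 3125 μL total → factor 3125/125 = 25
Step 4: 160 μL + 640 μL = 800 μL total → factor 800/160 = 5
Step 5: 150 μL + 3600 μL = 3750 μL total → factor 3750/150 = 25
Product of known-step factors = 37847
Overall factor = 1.20 g/L / (0.665 ng/mL) = 1.8045 × 10^6
x = 1.8045 × 10^6 / 37847 = 47.7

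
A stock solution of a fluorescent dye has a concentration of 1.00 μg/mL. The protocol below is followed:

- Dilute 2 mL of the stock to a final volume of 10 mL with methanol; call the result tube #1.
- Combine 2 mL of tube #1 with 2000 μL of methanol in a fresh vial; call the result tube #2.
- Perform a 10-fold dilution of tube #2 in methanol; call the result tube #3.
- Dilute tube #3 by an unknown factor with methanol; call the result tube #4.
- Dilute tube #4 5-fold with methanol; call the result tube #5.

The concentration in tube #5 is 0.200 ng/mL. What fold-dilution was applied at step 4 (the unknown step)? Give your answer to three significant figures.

Step 1: 2 mL brought to 10 mL → factor 10/2 = 5
Step 2: 2 mL + 2000 μL = 4 mL total → factor 4/2 = 2
Step 3: 10-fold → factor 10
Step 4: unknown factor x
Step 5: 5-fold → factor 5
Product of known-step factors = 500
Overall factor = 1.00 μg/mL / (0.200 ng/mL) = 5000
x = 5000 / 500 = 10.0

10.0-fold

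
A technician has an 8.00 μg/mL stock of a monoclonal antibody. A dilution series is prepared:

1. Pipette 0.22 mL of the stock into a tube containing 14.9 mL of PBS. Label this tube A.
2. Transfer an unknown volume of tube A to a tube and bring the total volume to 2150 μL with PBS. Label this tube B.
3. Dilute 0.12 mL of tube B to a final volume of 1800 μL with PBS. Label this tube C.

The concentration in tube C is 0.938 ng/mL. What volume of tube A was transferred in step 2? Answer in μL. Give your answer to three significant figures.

Step 1: 0.22 mL + 14.9 mL = 15.12 mL total → factor 15.12/0.22 = 68.727
Step 2: v brought to 2150 μL → factor = 2150 μL/v
Step 3: 0.12 mL brought to 1800 μL → factor 1.8/0.12 = 15
Product of known-step factors = 1030.9
Overall factor = 8.00 μg/mL / (0.938 ng/mL) = 8528.8
Step-2 factor = 8528.8 / 1030.9 = 8.2731
v = 2150 μL / 8.2731 = 260 μL

260 μL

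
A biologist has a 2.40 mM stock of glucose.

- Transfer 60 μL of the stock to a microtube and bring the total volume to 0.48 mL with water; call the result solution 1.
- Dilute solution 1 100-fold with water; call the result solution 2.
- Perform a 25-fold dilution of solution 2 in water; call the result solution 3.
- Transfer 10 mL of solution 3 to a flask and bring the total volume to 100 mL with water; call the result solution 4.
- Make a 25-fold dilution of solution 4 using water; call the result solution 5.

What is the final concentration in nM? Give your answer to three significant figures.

0.480 nM

Step 1: 60 μL brought to 0.48 mL → factor 480/60 = 8
Step 2: 100-fold → factor 100
Step 3: 25-fold → factor 25
Step 4: 10 mL brought to 100 mL → factor 100/10 = 10
Step 5: 25-fold → factor 25
Overall dilution factor = 8 × 100 × 25 × 10 × 25 = 5 × 10^6
Final = 2.40 mM / 5 × 10^6 = 4.800 × 10^-7 mM = 0.480 nM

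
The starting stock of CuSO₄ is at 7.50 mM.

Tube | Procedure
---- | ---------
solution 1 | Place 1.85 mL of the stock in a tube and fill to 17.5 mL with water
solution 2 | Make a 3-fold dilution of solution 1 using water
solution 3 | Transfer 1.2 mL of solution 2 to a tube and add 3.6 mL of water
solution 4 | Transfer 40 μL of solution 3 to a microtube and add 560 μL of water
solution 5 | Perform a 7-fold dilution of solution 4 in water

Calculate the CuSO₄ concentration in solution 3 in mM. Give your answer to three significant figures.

0.0661 mM

Step 1: 1.85 mL brought to 17.5 mL → factor 17.5/1.85 = 9.4595
Step 2: 3-fold → factor 3
Step 3: 1.2 mL + 3.6 mL = 4.8 mL total → factor 4.8/1.2 = 4
Dilution factor through solution 3 = 9.4595 × 3 × 4 = 113.51
[solution 3] = 7.50 mM / 113.51 = 0.0661 mM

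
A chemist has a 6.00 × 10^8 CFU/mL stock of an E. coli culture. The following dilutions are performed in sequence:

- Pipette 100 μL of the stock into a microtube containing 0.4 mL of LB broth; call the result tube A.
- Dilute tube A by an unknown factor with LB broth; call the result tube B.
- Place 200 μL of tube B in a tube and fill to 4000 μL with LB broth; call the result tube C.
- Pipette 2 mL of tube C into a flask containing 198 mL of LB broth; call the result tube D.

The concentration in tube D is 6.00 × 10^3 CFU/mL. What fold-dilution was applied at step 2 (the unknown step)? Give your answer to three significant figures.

Step 1: 100 μL + 0.4 mL = 500 μL total → factor 500/100 = 5
Step 2: unknown factor x
Step 3: 200 μL brought to 4000 μL → factor 4000/200 = 20
Step 4: 2 mL + 198 mL = 200 mL total → factor 200/2 = 100
Product of known-step factors = 10000
Overall factor = 6.00 × 10^8 CFU/mL / (6.00 × 10^3 CFU/mL) = 1 × 10^5
x = 1 × 10^5 / 10000 = 10.0

10.0-fold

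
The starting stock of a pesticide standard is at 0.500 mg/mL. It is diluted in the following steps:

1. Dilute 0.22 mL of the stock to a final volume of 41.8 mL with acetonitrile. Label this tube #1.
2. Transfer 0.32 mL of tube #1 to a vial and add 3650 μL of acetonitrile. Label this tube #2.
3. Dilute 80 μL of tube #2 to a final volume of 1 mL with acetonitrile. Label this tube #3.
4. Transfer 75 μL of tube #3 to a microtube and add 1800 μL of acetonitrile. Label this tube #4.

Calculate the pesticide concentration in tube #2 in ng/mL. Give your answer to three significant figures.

212 ng/mL

Step 1: 0.22 mL brought to 41.8 mL → factor 41.8/0.22 = 190
Step 2: 0.32 mL + 3650 μL = 3.97 mL total → factor 3.97/0.32 = 12.406
Dilution factor through tube #2 = 190 × 12.406 = 2357.2
[tube #2] = 0.500 mg/mL / 2357.2 = 0.0002121 mg/mL = 212 ng/mL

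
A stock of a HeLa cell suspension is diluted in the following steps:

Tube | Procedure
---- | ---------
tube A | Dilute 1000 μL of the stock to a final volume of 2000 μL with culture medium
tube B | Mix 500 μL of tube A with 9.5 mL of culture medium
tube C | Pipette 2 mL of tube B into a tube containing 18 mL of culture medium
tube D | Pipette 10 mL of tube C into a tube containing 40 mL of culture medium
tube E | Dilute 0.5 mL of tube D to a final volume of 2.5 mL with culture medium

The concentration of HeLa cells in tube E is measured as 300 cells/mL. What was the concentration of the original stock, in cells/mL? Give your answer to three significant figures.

Step 1: 1000 μL brought to 2000 μL → factor 2000/1000 = 2
Step 2: 500 μL + 9.5 mL = 10000 μL total → factor 10000/500 = 20
Step 3: 2 mL + 18 mL = 20 mL total → factor 20/2 = 10
Step 4: 10 mL + 40 mL = 50 mL total → factor 50/10 = 5
Step 5: 0.5 mL brought to 2.5 mL → factor 2.5/0.5 = 5
Overall dilution factor = 2 × 20 × 10 × 5 × 5 = 10000
Stock = 300 cells/mL × 10000 = 3.00 × 10^6 cells/mL

3.00 × 10^6 cells/mL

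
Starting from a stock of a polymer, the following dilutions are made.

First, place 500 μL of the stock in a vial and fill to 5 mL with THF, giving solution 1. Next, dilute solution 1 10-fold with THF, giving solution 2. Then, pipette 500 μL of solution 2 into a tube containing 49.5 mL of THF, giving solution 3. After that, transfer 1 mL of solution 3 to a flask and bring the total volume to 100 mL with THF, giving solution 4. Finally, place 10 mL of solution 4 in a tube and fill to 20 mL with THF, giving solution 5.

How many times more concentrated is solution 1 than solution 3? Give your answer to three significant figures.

Step 1: 500 μL brought to 5 mL → factor 5000/500 = 10
Step 2: 10-fold → factor 10
Step 3: 500 μL + 49.5 mL = 50000 μL total → factor 50000/500 = 100
Dilution factor to solution 1 = 10; to solution 3 = 10000
[solution 1]/[solution 3] = (factor to solution 3)/(factor to solution 1) = 10000/10 = 1.00 × 10^3

1.00 × 10^3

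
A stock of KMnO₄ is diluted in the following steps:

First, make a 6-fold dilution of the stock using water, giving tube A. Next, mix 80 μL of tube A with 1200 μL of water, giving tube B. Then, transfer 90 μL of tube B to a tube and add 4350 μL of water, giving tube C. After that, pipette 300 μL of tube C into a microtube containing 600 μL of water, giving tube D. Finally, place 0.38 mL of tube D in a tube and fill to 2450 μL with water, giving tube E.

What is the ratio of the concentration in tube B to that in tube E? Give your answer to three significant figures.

954

Step 1: 6-fold → factor 6
Step 2: 80 μL + 1200 μL = 1280 μL total → factor 1280/80 = 16
Step 3: 90 μL + 4350 μL = 4440 μL total → factor 4440/90 = 49.333
Step 4: 300 μL + 600 μL = 900 μL total → factor 900/300 = 3
Step 5: 0.38 mL brought to 2450 μL → factor 2.45/0.38 = 6.4474
Dilution factor to tube B = 96; to tube E = 91604
[tube B]/[tube E] = (factor to tube E)/(factor to tube B) = 91604/96 = 954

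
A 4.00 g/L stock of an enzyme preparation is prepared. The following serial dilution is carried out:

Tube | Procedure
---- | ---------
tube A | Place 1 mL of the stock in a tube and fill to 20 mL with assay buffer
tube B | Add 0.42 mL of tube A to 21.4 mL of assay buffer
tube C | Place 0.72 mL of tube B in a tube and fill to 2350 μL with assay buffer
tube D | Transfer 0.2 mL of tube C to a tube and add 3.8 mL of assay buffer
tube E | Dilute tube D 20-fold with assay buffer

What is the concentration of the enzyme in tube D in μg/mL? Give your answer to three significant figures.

0.0590 μg/mL

Step 1: 1 mL brought to 20 mL → factor 20/1 = 20
Step 2: 0.42 mL + 21.4 mL = 21.82 mL total → factor 21.82/0.42 = 51.952
Step 3: 0.72 mL brought to 2350 μL → factor 2.35/0.72 = 3.2639
Step 4: 0.2 mL + 3.8 mL = 4 mL total → factor 4/0.2 = 20
Dilution factor through tube D = 20 × 51.952 × 3.2639 × 20 = 67827
[tube D] = 4.00 g/L / 67827 = 5.897 × 10^-5 g/L = 0.0590 μg/mL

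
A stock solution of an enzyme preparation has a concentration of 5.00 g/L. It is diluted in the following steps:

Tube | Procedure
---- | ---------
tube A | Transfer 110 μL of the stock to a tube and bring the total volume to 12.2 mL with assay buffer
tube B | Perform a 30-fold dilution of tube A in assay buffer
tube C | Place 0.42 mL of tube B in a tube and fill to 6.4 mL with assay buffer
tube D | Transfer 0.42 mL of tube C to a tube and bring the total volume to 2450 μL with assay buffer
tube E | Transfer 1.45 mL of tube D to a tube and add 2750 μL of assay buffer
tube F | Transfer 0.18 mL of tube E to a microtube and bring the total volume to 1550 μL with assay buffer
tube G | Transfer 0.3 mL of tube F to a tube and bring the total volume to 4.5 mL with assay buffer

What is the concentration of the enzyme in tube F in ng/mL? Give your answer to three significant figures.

Step 1: 110 μL brought to 12.2 mL → factor 12200/110 = 110.91
Step 2: 30-fold → factor 30
Step 3: 0.42 mL brought to 6.4 mL → factor 6.4/0.42 = 15.238
Step 4: 0.42 mL brought to 2450 μL → factor 2.45/0.42 = 5.8333
Step 5: 1.45 mL + 2750 μL = 4.2 mL total → factor 4.2/1.45 = 2.8966
Step 6: 0.18 mL brought to 1550 μL → factor 1.55/0.18 = 8.6111
Dilution factor through tube F = 110.91 × 30 × 15.238 × 5.8333 × 2.8966 × 8.6111 = 7.3769 × 10^6
[tube F] = 5.00 g/L / 7.3769 × 10^6 = 6.778 × 10^-7 g/L = 0.678 ng/mL

0.678 ng/mL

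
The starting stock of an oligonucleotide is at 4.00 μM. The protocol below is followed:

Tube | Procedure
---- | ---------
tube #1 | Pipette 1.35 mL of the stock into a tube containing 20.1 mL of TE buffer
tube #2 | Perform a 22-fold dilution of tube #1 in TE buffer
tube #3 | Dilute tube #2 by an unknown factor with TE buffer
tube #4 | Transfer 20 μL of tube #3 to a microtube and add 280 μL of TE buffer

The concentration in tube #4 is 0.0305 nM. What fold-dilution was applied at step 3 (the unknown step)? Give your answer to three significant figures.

25.0-fold

Step 1: 1.35 mL + 20.1 mL = 21.45 mL total → factor 21.45/1.35 = 15.889
Step 2: 22-fold → factor 22
Step 3: unknown factor x
Step 4: 20 μL + 280 μL = 300 μL total → factor 300/20 = 15
Product of known-step factors = 5243.3
Overall factor = 4.00 μM / (0.0305 nM) = 1.3115 × 10^5
x = 1.3115 × 10^5 / 5243.3 = 25.0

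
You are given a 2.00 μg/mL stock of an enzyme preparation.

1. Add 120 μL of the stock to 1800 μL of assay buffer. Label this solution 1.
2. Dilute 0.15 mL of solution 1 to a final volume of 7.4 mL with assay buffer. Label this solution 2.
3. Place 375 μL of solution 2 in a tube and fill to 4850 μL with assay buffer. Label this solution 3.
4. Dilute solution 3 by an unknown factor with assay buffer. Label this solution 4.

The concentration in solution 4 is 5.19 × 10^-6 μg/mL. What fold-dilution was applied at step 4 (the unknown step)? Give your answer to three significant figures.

Step 1: 120 μL + 1800 μL = 1920 μL total → factor 1920/120 = 16
Step 2: 0.15 mL brought to 7.4 mL → factor 7.4/0.15 = 49.333
Step 3: 375 μL brought to 4850 μL → factor 4850/375 = 12.933
Step 4: unknown factor x
Product of known-step factors = 10209
Overall factor = 2.00 μg/mL / (5.19 × 10^-6 μg/mL) = 3.8536 × 10^5
x = 3.8536 × 10^5 / 10209 = 37.7

37.7-fold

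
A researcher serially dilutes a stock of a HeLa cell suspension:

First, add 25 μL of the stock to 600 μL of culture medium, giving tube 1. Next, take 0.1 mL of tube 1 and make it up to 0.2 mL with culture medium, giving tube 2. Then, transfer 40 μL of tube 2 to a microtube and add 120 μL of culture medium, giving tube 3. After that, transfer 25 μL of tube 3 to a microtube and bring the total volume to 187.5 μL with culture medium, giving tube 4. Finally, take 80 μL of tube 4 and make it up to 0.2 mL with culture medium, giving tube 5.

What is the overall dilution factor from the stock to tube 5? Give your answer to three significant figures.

Step 1: 25 μL + 600 μL = 625 μL total → factor 625/25 = 25
Step 2: 0.1 mL brought to 0.2 mL → factor 0.2/0.1 = 2
Step 3: 40 μL + 120 μL = 160 μL total → factor 160/40 = 4
Step 4: 25 μL brought to 187.5 μL → factor 187.5/25 = 7.5
Step 5: 80 μL brought to 0.2 mL → factor 200/80 = 2.5
Overall dilution factor = 25 × 2 × 4 × 7.5 × 2.5 = 3750

3.75 × 10^3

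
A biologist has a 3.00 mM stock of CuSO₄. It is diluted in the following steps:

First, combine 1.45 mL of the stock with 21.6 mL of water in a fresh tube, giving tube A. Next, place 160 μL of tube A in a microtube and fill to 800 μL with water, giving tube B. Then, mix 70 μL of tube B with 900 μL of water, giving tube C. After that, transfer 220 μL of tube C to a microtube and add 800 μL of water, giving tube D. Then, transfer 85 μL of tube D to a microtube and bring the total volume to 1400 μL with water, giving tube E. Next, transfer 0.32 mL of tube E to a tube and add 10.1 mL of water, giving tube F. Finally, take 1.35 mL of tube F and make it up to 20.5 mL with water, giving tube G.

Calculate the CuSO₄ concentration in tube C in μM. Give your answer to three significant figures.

Step 1: 1.45 mL + 21.6 mL = 23.05 mL total → factor 23.05/1.45 = 15.897
Step 2: 160 μL brought to 800 μL → factor 800/160 = 5
Step 3: 70 μL + 900 μL = 970 μL total → factor 970/70 = 13.857
Dilution factor through tube C = 15.897 × 5 × 13.857 = 1101.4
[tube C] = 3.00 mM / 1101.4 = 0.002724 mM = 2.72 μM

2.72 μM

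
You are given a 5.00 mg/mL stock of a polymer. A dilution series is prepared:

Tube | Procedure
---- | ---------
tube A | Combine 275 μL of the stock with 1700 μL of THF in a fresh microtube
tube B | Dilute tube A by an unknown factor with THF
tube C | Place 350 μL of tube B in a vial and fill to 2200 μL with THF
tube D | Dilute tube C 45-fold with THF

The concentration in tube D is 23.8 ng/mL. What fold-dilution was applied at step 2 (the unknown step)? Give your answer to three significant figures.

Step 1: 275 μL + 1700 μL = 1975 μL total → factor 1975/275 = 7.1818
Step 2: unknown factor x
Step 3: 350 μL brought to 2200 μL → factor 2200/350 = 6.2857
Step 4: 45-fold → factor 45
Product of known-step factors = 2031.4
Overall factor = 5.00 mg/mL / (23.8 ng/mL) = 2.1008 × 10^5
x = 2.1008 × 10^5 / 2031.4 = 103

103-fold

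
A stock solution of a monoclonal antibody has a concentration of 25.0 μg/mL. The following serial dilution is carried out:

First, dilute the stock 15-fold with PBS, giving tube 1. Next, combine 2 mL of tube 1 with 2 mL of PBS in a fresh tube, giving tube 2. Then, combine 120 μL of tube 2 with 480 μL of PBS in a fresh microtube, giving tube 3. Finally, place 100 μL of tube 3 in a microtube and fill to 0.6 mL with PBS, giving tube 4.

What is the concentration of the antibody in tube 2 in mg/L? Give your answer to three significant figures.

Step 1: 15-fold → factor 15
Step 2: 2 mL + 2 mL = 4 mL total → factor 4/2 = 2
Dilution factor through tube 2 = 15 × 2 = 30
[tube 2] = 25.0 μg/mL / 30 = 0.8333 μg/mL = 0.833 mg/L

0.833 mg/L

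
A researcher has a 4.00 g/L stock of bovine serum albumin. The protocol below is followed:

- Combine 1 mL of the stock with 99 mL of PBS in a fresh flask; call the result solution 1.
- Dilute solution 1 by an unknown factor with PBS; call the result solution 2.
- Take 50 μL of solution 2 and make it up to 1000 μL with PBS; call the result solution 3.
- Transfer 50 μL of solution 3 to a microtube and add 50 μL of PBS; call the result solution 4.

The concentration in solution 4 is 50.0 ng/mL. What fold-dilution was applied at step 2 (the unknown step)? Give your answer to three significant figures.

20.0-fold

Step 1: 1 mL + 99 mL = 100 mL total → factor 100/1 = 100
Step 2: unknown factor x
Step 3: 50 μL brought to 1000 μL → factor 1000/50 = 20
Step 4: 50 μL + 50 μL = 100 μL total → factor 100/50 = 2
Product of known-step factors = 4000
Overall factor = 4.00 g/L / (50.0 ng/mL) = 80000
x = 80000 / 4000 = 20.0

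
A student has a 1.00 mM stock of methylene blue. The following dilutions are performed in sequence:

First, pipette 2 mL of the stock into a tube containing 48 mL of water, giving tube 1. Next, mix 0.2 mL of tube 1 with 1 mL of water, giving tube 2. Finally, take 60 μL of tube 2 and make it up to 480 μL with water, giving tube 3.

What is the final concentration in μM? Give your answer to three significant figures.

Step 1: 2 mL + 48 mL = 50 mL total → factor 50/2 = 25
Step 2: 0.2 mL + 1 mL = 1.2 mL total → factor 1.2/0.2 = 6
Step 3: 60 μL brought to 480 μL → factor 480/60 = 8
Overall dilution factor = 25 × 6 × 8 = 1200
Final = 1.00 mM / 1200 = 0.0008333 mM = 0.833 μM

0.833 μM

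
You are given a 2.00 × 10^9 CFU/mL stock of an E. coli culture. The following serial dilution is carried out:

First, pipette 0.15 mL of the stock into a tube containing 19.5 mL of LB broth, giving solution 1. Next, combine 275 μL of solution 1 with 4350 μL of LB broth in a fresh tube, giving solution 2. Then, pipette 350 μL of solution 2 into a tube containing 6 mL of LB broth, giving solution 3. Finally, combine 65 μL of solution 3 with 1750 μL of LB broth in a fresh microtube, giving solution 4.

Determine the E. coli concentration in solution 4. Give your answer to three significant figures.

Step 1: 0.15 mL + 19.5 mL = 19.65 mL total → factor 19.65/0.15 = 131
Step 2: 275 μL + 4350 μL = 4625 μL total → factor 4625/275 = 16.818
Step 3: 350 μL + 6 mL = 6350 μL total → factor 6350/350 = 18.143
Step 4: 65 μL + 1750 μL = 1815 μL total → factor 1815/65 = 27.923
Overall dilution factor = 131 × 16.818 × 18.143 × 27.923 = 1.1161 × 10^6
Final = 2.00 × 10^9 CFU/mL / 1.1161 × 10^6 = 1.79 × 10^3 CFU/mL

1.79 × 10^3 CFU/mL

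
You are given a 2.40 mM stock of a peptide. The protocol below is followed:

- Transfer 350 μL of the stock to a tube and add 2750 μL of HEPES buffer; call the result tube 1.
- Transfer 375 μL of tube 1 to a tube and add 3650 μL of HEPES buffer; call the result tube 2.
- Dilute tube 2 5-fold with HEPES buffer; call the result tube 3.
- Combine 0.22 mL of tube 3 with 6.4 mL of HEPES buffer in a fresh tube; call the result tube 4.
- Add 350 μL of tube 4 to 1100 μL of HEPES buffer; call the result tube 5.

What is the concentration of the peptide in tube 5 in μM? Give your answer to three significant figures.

Step 1: 350 μL + 2750 μL = 3100 μL total → factor 3100/350 = 8.8571
Step 2: 375 μL + 3650 μL = 4025 μL total → factor 4025/375 = 10.733
Step 3: 5-fold → factor 5
Step 4: 0.22 mL + 6.4 mL = 6.62 mL total → factor 6.62/0.22 = 30.091
Step 5: 350 μL + 1100 μL = 1450 μL total → factor 1450/350 = 4.1429
Overall dilution factor = 8.8571 × 10.733 × 5 × 30.091 × 4.1429 = 59256
Final = 2.40 mM / 59256 = 4.050 × 10^-5 mM = 0.0405 μM

0.0405 μM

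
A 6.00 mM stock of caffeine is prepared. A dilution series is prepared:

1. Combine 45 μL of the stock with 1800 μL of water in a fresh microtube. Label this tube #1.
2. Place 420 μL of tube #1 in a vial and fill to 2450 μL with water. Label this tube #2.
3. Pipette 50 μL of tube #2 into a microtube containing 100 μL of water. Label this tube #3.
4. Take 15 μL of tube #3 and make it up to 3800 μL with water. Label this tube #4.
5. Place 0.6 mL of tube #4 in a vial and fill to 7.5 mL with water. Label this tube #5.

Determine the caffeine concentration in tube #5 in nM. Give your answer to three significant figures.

Step 1: 45 μL + 1800 μL = 1845 μL total → factor 1845/45 = 41
Step 2: 420 μL brought to 2450 μL → factor 2450/420 = 5.8333
Step 3: 50 μL + 100 μL = 150 μL total → factor 150/50 = 3
Step 4: 15 μL brought to 3800 μL → factor 3800/15 = 253.33
Step 5: 0.6 mL brought to 7.5 mL → factor 7.5/0.6 = 12.5
Overall dilution factor = 41 × 5.8333 × 3 × 253.33 × 12.5 = 2.2721 × 10^6
Final = 6.00 mM / 2.2721 × 10^6 = 2.641 × 10^-6 mM = 2.64 nM

2.64 nM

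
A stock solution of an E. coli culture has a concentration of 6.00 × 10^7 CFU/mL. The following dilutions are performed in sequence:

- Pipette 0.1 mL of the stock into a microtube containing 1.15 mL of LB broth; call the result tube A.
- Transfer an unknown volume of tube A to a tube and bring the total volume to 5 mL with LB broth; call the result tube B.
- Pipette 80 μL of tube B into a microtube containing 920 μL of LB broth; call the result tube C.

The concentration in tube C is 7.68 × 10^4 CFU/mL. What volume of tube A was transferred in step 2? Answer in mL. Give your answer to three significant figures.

Step 1: 0.1 mL + 1.15 mL = 1.25 mL total → factor 1.25/0.1 = 12.5
Step 2: v brought to 5 mL → factor = 5 mL/v
Step 3: 80 μL + 920 μL = 1000 μL total → factor 1000/80 = 12.5
Product of known-step factors = 156.25
Overall factor = 6.00 × 10^7 CFU/mL / (7.68 × 10^4 CFU/mL) = 781.25
Step-2 factor = 781.25 / 156.25 = 5
v = 5 mL / 5 = 1.00 mL

1.00 mL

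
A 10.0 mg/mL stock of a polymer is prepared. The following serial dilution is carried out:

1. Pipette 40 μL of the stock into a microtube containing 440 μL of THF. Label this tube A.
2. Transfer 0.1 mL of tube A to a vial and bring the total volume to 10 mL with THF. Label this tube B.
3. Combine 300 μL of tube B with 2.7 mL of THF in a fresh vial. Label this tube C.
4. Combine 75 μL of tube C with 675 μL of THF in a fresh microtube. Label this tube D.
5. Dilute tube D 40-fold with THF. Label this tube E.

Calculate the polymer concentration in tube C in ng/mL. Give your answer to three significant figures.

833 ng/mL

Step 1: 40 μL + 440 μL = 480 μL total → factor 480/40 = 12
Step 2: 0.1 mL brought to 10 mL → factor 10/0.1 = 100
Step 3: 300 μL + 2.7 mL = 3000 μL total → factor 3000/300 = 10
Dilution factor through tube C = 12 × 100 × 10 = 12000
[tube C] = 10.0 mg/mL / 12000 = 0.0008333 mg/mL = 833 ng/mL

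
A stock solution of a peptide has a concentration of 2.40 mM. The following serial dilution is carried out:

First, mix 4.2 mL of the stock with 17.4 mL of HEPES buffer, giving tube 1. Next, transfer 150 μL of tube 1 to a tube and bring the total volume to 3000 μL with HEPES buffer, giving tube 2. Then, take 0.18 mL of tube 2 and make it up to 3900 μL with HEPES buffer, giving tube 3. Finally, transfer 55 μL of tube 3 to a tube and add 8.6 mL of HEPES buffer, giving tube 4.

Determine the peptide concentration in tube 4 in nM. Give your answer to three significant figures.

6.84 nM

Step 1: 4.2 mL + 17.4 mL = 21.6 mL total → factor 21.6/4.2 = 5.1429
Step 2: 150 μL brought to 3000 μL → factor 3000/150 = 20
Step 3: 0.18 mL brought to 3900 μL → factor 3.9/0.18 = 21.667
Step 4: 55 μL + 8.6 mL = 8655 μL total → factor 8655/55 = 157.36
Overall dilution factor = 5.1429 × 20 × 21.667 × 157.36 = 3.507 × 10^5
Final = 2.40 mM / 3.507 × 10^5 = 6.844 × 10^-6 mM = 6.84 nM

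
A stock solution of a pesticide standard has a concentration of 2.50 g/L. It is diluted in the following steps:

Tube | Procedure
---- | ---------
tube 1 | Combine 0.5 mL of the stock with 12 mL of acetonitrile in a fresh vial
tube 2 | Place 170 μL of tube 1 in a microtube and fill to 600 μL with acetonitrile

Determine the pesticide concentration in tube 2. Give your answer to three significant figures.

0.0283 g/L

Step 1: 0.5 mL + 12 mL = 12.5 mL total → factor 12.5/0.5 = 25
Step 2: 170 μL brought to 600 μL → factor 600/170 = 3.5294
Overall dilution factor = 25 × 3.5294 = 88.235
Final = 2.50 g/L / 88.235 = 0.0283 g/L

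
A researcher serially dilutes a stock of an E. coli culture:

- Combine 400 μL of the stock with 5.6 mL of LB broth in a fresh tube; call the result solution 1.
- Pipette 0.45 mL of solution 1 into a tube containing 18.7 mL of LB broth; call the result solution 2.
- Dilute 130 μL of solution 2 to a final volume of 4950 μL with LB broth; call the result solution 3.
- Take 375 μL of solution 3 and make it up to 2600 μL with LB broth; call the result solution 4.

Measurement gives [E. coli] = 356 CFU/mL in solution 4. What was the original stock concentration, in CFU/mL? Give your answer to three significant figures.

Step 1: 400 μL + 5.6 mL = 6000 μL total → factor 6000/400 = 15
Step 2: 0.45 mL + 18.7 mL = 19.15 mL total → factor 19.15/0.45 = 42.556
Step 3: 130 μL brought to 4950 μL → factor 4950/130 = 38.077
Step 4: 375 μL brought to 2600 μL → factor 2600/375 = 6.9333
Overall dilution factor = 15 × 42.556 × 38.077 × 6.9333 = 1.6852 × 10^5
Stock = 356 CFU/mL × 1.6852 × 10^5 = 6.00 × 10^7 CFU/mL

6.00 × 10^7 CFU/mL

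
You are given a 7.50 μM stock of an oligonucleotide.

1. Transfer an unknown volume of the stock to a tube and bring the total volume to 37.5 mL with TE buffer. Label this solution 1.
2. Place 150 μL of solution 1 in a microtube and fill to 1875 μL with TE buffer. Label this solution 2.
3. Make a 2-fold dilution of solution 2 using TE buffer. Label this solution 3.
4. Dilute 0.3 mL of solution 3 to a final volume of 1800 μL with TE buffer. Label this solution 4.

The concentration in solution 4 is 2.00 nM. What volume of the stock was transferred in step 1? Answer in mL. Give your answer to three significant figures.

1.50 mL

Step 1: v brought to 37.5 mL → factor = 37.5 mL/v
Step 2: 150 μL brought to 1875 μL → factor 1875/150 = 12.5
Step 3: 2-fold → factor 2
Step 4: 0.3 mL brought to 1800 μL → factor 1.8/0.3 = 6
Product of known-step factors = 150
Overall factor = 7.50 μM / (2.00 nM) = 3750
Step-1 factor = 3750 / 150 = 25
v = 37.5 mL / 25 = 1.50 mL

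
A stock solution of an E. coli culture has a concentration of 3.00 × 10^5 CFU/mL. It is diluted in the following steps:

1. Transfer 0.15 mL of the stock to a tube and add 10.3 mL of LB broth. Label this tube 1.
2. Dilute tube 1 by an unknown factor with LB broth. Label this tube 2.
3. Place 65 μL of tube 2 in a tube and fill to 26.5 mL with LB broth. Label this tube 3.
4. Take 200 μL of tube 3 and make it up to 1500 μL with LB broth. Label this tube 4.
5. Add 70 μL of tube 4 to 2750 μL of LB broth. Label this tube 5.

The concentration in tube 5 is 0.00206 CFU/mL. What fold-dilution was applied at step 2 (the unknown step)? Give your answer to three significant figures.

Step 1: 0.15 mL + 10.3 mL = 10.45 mL total → factor 10.45/0.15 = 69.667
Step 2: unknown factor x
Step 3: 65 μL brought to 26.5 mL → factor 26500/65 = 407.69
Step 4: 200 μL brought to 1500 μL → factor 1500/200 = 7.5
Step 5: 70 μL + 2750 μL = 2820 μL total → factor 2820/70 = 40.286
Product of known-step factors = 8.5816 × 10^6
Overall factor = 3.00 × 10^5 CFU/mL / (0.00206 CFU/mL) = 1.4563 × 10^8
x = 1.4563 × 10^8 / 8.5816 × 10^6 = 17.0

17.0-fold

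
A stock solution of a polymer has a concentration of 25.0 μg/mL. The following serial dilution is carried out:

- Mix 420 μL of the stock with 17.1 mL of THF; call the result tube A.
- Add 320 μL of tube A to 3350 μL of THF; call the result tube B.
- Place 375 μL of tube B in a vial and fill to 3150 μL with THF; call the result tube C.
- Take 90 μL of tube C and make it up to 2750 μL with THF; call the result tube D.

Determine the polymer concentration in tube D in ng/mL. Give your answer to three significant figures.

Step 1: 420 μL + 17.1 mL = 17520 μL total → factor 17520/420 = 41.714
Step 2: 320 μL + 3350 μL = 3670 μL total → factor 3670/320 = 11.469
Step 3: 375 μL brought to 3150 μL → factor 3150/375 = 8.4
Step 4: 90 μL brought to 2750 μL → factor 2750/90 = 30.556
Overall dilution factor = 41.714 × 11.469 × 8.4 × 30.556 = 1.2279 × 10^5
Final = 25.0 μg/mL / 1.2279 × 10^5 = 0.0002036 μg/mL = 0.204 ng/mL

0.204 ng/mL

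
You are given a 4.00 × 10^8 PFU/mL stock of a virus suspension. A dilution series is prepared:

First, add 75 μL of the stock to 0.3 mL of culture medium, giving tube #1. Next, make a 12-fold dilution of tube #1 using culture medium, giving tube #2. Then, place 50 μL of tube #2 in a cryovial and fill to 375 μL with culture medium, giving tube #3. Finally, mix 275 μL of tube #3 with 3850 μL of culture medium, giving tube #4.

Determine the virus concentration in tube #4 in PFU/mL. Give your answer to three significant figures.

Step 1: 75 μL + 0.3 mL = 375 μL total → factor 375/75 = 5
Step 2: 12-fold → factor 12
Step 3: 50 μL brought to 375 μL → factor 375/50 = 7.5
Step 4: 275 μL + 3850 μL = 4125 μL total → factor 4125/275 = 15
Overall dilution factor = 5 × 12 × 7.5 × 15 = 6750
Final = 4.00 × 10^8 PFU/mL / 6750 = 5.93 × 10^4 PFU/mL

5.93 × 10^4 PFU/mL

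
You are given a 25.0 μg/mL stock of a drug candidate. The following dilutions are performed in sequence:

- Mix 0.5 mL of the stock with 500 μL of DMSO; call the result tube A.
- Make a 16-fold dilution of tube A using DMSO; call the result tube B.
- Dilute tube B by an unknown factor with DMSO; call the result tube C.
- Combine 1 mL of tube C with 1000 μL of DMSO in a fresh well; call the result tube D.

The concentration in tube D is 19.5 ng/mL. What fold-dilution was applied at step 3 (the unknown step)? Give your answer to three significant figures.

20.0-fold

Step 1: 0.5 mL + 500 μL = 1 mL total → factor 1/0.5 = 2
Step 2: 16-fold → factor 16
Step 3: unknown factor x
Step 4: 1 mL + 1000 μL = 2 mL total → factor 2/1 = 2
Product of known-step factors = 64
Overall factor = 25.0 μg/mL / (19.5 ng/mL) = 1282.1
x = 1282.1 / 64 = 20.0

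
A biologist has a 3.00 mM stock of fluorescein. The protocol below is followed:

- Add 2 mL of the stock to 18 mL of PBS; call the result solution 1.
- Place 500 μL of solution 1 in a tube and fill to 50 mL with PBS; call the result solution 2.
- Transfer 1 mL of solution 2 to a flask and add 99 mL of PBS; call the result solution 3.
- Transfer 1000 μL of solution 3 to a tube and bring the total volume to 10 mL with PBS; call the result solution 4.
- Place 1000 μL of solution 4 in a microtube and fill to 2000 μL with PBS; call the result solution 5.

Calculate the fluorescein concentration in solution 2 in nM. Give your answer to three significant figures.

3.00 × 10^3 nM

Step 1: 2 mL + 18 mL = 20 mL total → factor 20/2 = 10
Step 2: 500 μL brought to 50 mL → factor 50000/500 = 100
Dilution factor through solution 2 = 10 × 100 = 1000
[solution 2] = 3.00 mM / 1000 = 0.003000 mM = 3.00 × 10^3 nM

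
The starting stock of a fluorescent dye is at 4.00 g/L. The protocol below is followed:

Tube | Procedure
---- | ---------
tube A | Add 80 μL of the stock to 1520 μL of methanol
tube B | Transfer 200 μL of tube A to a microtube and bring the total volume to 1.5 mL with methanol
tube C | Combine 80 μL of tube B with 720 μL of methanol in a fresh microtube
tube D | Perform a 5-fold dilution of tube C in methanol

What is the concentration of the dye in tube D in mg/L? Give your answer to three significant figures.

Step 1: 80 μL + 1520 μL = 1600 μL total → factor 1600/80 = 20
Step 2: 200 μL brought to 1.5 mL → factor 1500/200 = 7.5
Step 3: 80 μL + 720 μL = 800 μL total → factor 800/80 = 10
Step 4: 5-fold → factor 5
Overall dilution factor = 20 × 7.5 × 10 × 5 = 7500
Final = 4.00 g/L / 7500 = 0.0005333 g/L = 0.533 mg/L

0.533 mg/L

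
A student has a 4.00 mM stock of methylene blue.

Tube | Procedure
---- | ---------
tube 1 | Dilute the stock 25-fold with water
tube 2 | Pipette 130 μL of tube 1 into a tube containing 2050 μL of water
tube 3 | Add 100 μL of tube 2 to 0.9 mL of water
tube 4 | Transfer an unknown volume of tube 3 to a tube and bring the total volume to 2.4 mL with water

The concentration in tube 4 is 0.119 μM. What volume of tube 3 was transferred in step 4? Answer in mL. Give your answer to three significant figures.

0.299 mL

Step 1: 25-fold → factor 25
Step 2: 130 μL + 2050 μL = 2180 μL total → factor 2180/130 = 16.769
Step 3: 100 μL + 0.9 mL = 1000 μL total → factor 1000/100 = 10
Step 4: v brought to 2.4 mL → factor = 2.4 mL/v
Product of known-step factors = 4192.3
Overall factor = 4.00 mM / (0.119 μM) = 33613
Step-4 factor = 33613 / 4192.3 = 8.0179
v = 2.4 mL / 8.0179 = 0.299 mL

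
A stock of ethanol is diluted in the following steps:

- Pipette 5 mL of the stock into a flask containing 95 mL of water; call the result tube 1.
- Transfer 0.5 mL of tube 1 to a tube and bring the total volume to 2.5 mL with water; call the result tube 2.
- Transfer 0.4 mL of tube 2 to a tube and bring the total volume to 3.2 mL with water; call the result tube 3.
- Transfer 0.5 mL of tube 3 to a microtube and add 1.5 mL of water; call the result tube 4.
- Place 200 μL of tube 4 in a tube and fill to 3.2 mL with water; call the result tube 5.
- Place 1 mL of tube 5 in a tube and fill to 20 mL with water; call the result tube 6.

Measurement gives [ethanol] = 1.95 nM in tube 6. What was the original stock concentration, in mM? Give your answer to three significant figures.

Step 1: 5 mL + 95 mL = 100 mL total → factor 100/5 = 20
Step 2: 0.5 mL brought to 2.5 mL → factor 2.5/0.5 = 5
Step 3: 0.4 mL brought to 3.2 mL → factor 3.2/0.4 = 8
Step 4: 0.5 mL + 1.5 mL = 2 mL total → factor 2/0.5 = 4
Step 5: 200 μL brought to 3.2 mL → factor 3200/200 = 16
Step 6: 1 mL brought to 20 mL → factor 20/1 = 20
Overall dilution factor = 20 × 5 × 8 × 4 × 16 × 20 = 1.024 × 10^6
Stock = 1.95 nM × 1.024 × 10^6 = 1.997 × 10^6 nM = 2.00 mM

2.00 mM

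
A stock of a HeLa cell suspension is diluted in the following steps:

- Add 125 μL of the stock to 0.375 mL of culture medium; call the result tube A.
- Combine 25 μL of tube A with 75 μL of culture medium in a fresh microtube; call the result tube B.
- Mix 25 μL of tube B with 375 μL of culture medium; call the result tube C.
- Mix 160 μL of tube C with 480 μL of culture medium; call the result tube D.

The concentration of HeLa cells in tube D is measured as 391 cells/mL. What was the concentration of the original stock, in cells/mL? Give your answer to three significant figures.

4.00 × 10^5 cells/mL

Step 1: 125 μL + 0.375 mL = 500 μL total → factor 500/125 = 4
Step 2: 25 μL + 75 μL = 100 μL total → factor 100/25 = 4
Step 3: 25 μL + 375 μL = 400 μL total → factor 400/25 = 16
Step 4: 160 μL + 480 μL = 640 μL total → factor 640/160 = 4
Overall dilution factor = 4 × 4 × 16 × 4 = 1024
Stock = 391 cells/mL × 1024 = 4.00 × 10^5 cells/mL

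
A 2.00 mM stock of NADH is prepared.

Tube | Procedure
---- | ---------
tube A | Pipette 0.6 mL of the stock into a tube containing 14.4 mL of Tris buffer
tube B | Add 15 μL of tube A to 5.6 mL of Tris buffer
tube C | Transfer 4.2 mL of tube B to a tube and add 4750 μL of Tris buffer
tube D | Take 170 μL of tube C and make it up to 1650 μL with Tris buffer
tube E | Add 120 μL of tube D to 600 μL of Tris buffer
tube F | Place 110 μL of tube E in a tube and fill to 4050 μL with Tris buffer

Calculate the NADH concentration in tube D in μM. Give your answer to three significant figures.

Step 1: 0.6 mL + 14.4 mL = 15 mL total → factor 15/0.6 = 25
Step 2: 15 μL + 5.6 mL = 5615 μL total → factor 5615/15 = 374.33
Step 3: 4.2 mL + 4750 μL = 8.95 mL total → factor 8.95/4.2 = 2.131
Step 4: 170 μL brought to 1650 μL → factor 1650/170 = 9.7059
Dilution factor through tube D = 25 × 374.33 × 2.131 × 9.7059 = 1.9356 × 10^5
[tube D] = 2.00 mM / 1.9356 × 10^5 = 1.033 × 10^-5 mM = 0.0103 μM

0.0103 μM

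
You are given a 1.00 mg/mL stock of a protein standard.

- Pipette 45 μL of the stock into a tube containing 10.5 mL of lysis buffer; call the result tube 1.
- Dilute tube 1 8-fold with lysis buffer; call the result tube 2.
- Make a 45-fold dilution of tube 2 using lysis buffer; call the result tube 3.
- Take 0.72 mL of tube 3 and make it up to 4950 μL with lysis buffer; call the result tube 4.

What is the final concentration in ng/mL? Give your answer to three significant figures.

1.72 ng/mL

Step 1: 45 μL + 10.5 mL = 10545 μL total → factor 10545/45 = 234.33
Step 2: 8-fold → factor 8
Step 3: 45-fold → factor 45
Step 4: 0.72 mL brought to 4950 μL → factor 4.95/0.72 = 6.875
Overall dilution factor = 234.33 × 8 × 45 × 6.875 = 5.7998 × 10^5
Final = 1.00 mg/mL / 5.7998 × 10^5 = 1.724 × 10^-6 mg/mL = 1.72 ng/mL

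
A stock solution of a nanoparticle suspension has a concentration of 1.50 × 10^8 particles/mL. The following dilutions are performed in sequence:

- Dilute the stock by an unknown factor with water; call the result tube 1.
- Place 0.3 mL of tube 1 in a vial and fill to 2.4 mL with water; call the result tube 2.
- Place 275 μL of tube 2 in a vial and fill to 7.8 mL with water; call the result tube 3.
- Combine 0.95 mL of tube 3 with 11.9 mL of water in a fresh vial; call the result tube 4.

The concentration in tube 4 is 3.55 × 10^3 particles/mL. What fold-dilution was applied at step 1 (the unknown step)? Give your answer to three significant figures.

13.8-fold

Step 1: unknown factor x
Step 2: 0.3 mL brought to 2.4 mL → factor 2.4/0.3 = 8
Step 3: 275 μL brought to 7.8 mL → factor 7800/275 = 28.364
Step 4: 0.95 mL + 11.9 mL = 12.85 mL total → factor 12.85/0.95 = 13.526
Product of known-step factors = 3069.2
Overall factor = 1.50 × 10^8 particles/mL / (3.55 × 10^3 particles/mL) = 42254
x = 42254 / 3069.2 = 13.8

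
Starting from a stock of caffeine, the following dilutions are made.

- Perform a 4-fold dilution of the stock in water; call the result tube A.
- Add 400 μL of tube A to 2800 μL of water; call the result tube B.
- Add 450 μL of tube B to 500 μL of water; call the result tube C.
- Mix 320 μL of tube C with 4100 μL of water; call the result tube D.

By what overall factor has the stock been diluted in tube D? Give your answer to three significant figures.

933

Step 1: 4-fold → factor 4
Step 2: 400 μL + 2800 μL = 3200 μL total → factor 3200/400 = 8
Step 3: 450 μL + 500 μL = 950 μL total → factor 950/450 = 2.1111
Step 4: 320 μL + 4100 μL = 4420 μL total → factor 4420/320 = 13.812
Overall dilution factor = 4 × 8 × 2.1111 × 13.812 = 933.11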